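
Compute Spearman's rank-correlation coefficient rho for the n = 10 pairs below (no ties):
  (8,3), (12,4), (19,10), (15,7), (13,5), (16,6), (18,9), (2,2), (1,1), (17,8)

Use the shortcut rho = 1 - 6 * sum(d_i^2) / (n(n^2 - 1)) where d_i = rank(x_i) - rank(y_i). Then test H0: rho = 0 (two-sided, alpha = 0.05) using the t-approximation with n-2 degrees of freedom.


Step 1: Rank x and y separately (midranks; no ties here).
rank(x): 8->3, 12->4, 19->10, 15->6, 13->5, 16->7, 18->9, 2->2, 1->1, 17->8
rank(y): 3->3, 4->4, 10->10, 7->7, 5->5, 6->6, 9->9, 2->2, 1->1, 8->8
Step 2: d_i = R_x(i) - R_y(i); compute d_i^2.
  (3-3)^2=0, (4-4)^2=0, (10-10)^2=0, (6-7)^2=1, (5-5)^2=0, (7-6)^2=1, (9-9)^2=0, (2-2)^2=0, (1-1)^2=0, (8-8)^2=0
sum(d^2) = 2.
Step 3: rho = 1 - 6*2 / (10*(10^2 - 1)) = 1 - 12/990 = 0.987879.
Step 4: Under H0, t = rho * sqrt((n-2)/(1-rho^2)) = 18.0003 ~ t(8).
Step 5: Two-sided p-value from the t-distribution with 8 df = 0.000000.
Step 6: alpha = 0.05. reject H0.

rho = 0.9879, p = 0.000000, reject H0 at alpha = 0.05.


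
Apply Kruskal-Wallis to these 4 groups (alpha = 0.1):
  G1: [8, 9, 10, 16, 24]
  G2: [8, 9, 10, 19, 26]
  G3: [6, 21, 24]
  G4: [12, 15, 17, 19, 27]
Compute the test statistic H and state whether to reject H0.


Step 1: Combine all N = 18 observations and assign midranks.
sorted (value, group, rank): (6,G3,1), (8,G1,2.5), (8,G2,2.5), (9,G1,4.5), (9,G2,4.5), (10,G1,6.5), (10,G2,6.5), (12,G4,8), (15,G4,9), (16,G1,10), (17,G4,11), (19,G2,12.5), (19,G4,12.5), (21,G3,14), (24,G1,15.5), (24,G3,15.5), (26,G2,17), (27,G4,18)
Step 2: Sum ranks within each group.
R_1 = 39 (n_1 = 5)
R_2 = 43 (n_2 = 5)
R_3 = 30.5 (n_3 = 3)
R_4 = 58.5 (n_4 = 5)
Step 3: H = 12/(N(N+1)) * sum(R_i^2/n_i) - 3(N+1)
     = 12/(18*19) * (39^2/5 + 43^2/5 + 30.5^2/3 + 58.5^2/5) - 3*19
     = 0.035088 * 1668.53 - 57
     = 1.545029.
Step 4: Ties present; correction factor C = 1 - 30/(18^3 - 18) = 0.994840. Corrected H = 1.545029 / 0.994840 = 1.553043.
Step 5: Under H0, H ~ chi^2(3); p-value = 0.670083.
Step 6: alpha = 0.1. fail to reject H0.

H = 1.5530, df = 3, p = 0.670083, fail to reject H0.


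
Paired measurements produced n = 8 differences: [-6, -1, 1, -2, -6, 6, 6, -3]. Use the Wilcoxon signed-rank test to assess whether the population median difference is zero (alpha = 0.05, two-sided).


Step 1: Drop any zero differences (none here) and take |d_i|.
|d| = [6, 1, 1, 2, 6, 6, 6, 3]
Step 2: Midrank |d_i| (ties get averaged ranks).
ranks: |6|->6.5, |1|->1.5, |1|->1.5, |2|->3, |6|->6.5, |6|->6.5, |6|->6.5, |3|->4
Step 3: Attach original signs; sum ranks with positive sign and with negative sign.
W+ = 1.5 + 6.5 + 6.5 = 14.5
W- = 6.5 + 1.5 + 3 + 6.5 + 4 = 21.5
(Check: W+ + W- = 36 should equal n(n+1)/2 = 36.)
Step 4: Test statistic W = min(W+, W-) = 14.5.
Step 5: Ties in |d|, so use the tie-corrected normal approximation.
        E[W] = n(n+1)/4 = 8*9/4 = 18.
        Tie groups: |d|=1 (t=2), |d|=6 (t=4); sum(t^3 - t) = 66.
        Var[W] = n(n+1)(2n+1)/24 - sum(t^3-t)/48 = 1224/24 - 66/48 = 49.625.
        z = (W - E[W]) / sqrt(Var[W]) = (14.5 - 18) / 7.0445 = -0.4968.
        Two-sided p = 2*Phi(z) = 0.619301.
Step 6: alpha = 0.05. fail to reject H0.

W+ = 14.5, W- = 21.5, W = min = 14.5, p = 0.619301, fail to reject H0.


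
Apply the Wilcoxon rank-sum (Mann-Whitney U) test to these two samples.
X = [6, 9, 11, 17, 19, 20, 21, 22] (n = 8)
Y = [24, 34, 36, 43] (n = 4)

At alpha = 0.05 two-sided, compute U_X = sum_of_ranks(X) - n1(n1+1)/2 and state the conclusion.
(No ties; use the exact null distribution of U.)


Step 1: Combine and sort all 12 observations; assign midranks.
sorted (value, group): (6,X), (9,X), (11,X), (17,X), (19,X), (20,X), (21,X), (22,X), (24,Y), (34,Y), (36,Y), (43,Y)
ranks: 6->1, 9->2, 11->3, 17->4, 19->5, 20->6, 21->7, 22->8, 24->9, 34->10, 36->11, 43->12
Step 2: Rank sum for X: R1 = 1 + 2 + 3 + 4 + 5 + 6 + 7 + 8 = 36.
Step 3: U_X = R1 - n1(n1+1)/2 = 36 - 8*9/2 = 36 - 36 = 0.
       U_Y = n1*n2 - U_X = 32 - 0 = 32.
Step 4: No ties, so the exact null distribution of U (based on enumerating the C(12,8) = 495 equally likely rank assignments) gives the two-sided p-value.
Step 5: p-value = 0.004040; compare to alpha = 0.05. reject H0.

U_X = 0, p = 0.004040, reject H0 at alpha = 0.05.


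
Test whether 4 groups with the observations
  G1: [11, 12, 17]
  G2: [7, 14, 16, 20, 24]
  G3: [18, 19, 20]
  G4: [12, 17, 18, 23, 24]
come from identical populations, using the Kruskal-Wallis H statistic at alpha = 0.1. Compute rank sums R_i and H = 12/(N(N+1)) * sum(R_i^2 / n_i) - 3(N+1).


Step 1: Combine all N = 16 observations and assign midranks.
sorted (value, group, rank): (7,G2,1), (11,G1,2), (12,G1,3.5), (12,G4,3.5), (14,G2,5), (16,G2,6), (17,G1,7.5), (17,G4,7.5), (18,G3,9.5), (18,G4,9.5), (19,G3,11), (20,G2,12.5), (20,G3,12.5), (23,G4,14), (24,G2,15.5), (24,G4,15.5)
Step 2: Sum ranks within each group.
R_1 = 13 (n_1 = 3)
R_2 = 40 (n_2 = 5)
R_3 = 33 (n_3 = 3)
R_4 = 50 (n_4 = 5)
Step 3: H = 12/(N(N+1)) * sum(R_i^2/n_i) - 3(N+1)
     = 12/(16*17) * (13^2/3 + 40^2/5 + 33^2/3 + 50^2/5) - 3*17
     = 0.044118 * 1239.33 - 51
     = 3.676471.
Step 4: Ties present; correction factor C = 1 - 30/(16^3 - 16) = 0.992647. Corrected H = 3.676471 / 0.992647 = 3.703704.
Step 5: Under H0, H ~ chi^2(3); p-value = 0.295287.
Step 6: alpha = 0.1. fail to reject H0.

H = 3.7037, df = 3, p = 0.295287, fail to reject H0.


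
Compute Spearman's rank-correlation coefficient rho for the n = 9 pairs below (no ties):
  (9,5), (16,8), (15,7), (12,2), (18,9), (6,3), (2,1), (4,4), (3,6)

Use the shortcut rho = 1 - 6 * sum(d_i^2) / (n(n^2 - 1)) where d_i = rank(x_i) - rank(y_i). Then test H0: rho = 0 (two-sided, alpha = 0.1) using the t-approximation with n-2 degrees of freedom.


Step 1: Rank x and y separately (midranks; no ties here).
rank(x): 9->5, 16->8, 15->7, 12->6, 18->9, 6->4, 2->1, 4->3, 3->2
rank(y): 5->5, 8->8, 7->7, 2->2, 9->9, 3->3, 1->1, 4->4, 6->6
Step 2: d_i = R_x(i) - R_y(i); compute d_i^2.
  (5-5)^2=0, (8-8)^2=0, (7-7)^2=0, (6-2)^2=16, (9-9)^2=0, (4-3)^2=1, (1-1)^2=0, (3-4)^2=1, (2-6)^2=16
sum(d^2) = 34.
Step 3: rho = 1 - 6*34 / (9*(9^2 - 1)) = 1 - 204/720 = 0.716667.
Step 4: Under H0, t = rho * sqrt((n-2)/(1-rho^2)) = 2.7188 ~ t(7).
Step 5: Two-sided p-value from the t-distribution with 7 df = 0.029818.
Step 6: alpha = 0.1. reject H0.

rho = 0.7167, p = 0.029818, reject H0 at alpha = 0.1.


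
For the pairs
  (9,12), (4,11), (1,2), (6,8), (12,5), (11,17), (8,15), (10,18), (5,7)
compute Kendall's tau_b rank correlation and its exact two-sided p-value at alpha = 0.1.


Step 1: Enumerate the 36 unordered pairs (i,j) with i<j and classify each by sign(x_j-x_i) * sign(y_j-y_i).
  (1,2):dx=-5,dy=-1->C; (1,3):dx=-8,dy=-10->C; (1,4):dx=-3,dy=-4->C; (1,5):dx=+3,dy=-7->D
  (1,6):dx=+2,dy=+5->C; (1,7):dx=-1,dy=+3->D; (1,8):dx=+1,dy=+6->C; (1,9):dx=-4,dy=-5->C
  (2,3):dx=-3,dy=-9->C; (2,4):dx=+2,dy=-3->D; (2,5):dx=+8,dy=-6->D; (2,6):dx=+7,dy=+6->C
  (2,7):dx=+4,dy=+4->C; (2,8):dx=+6,dy=+7->C; (2,9):dx=+1,dy=-4->D; (3,4):dx=+5,dy=+6->C
  (3,5):dx=+11,dy=+3->C; (3,6):dx=+10,dy=+15->C; (3,7):dx=+7,dy=+13->C; (3,8):dx=+9,dy=+16->C
  (3,9):dx=+4,dy=+5->C; (4,5):dx=+6,dy=-3->D; (4,6):dx=+5,dy=+9->C; (4,7):dx=+2,dy=+7->C
  (4,8):dx=+4,dy=+10->C; (4,9):dx=-1,dy=-1->C; (5,6):dx=-1,dy=+12->D; (5,7):dx=-4,dy=+10->D
  (5,8):dx=-2,dy=+13->D; (5,9):dx=-7,dy=+2->D; (6,7):dx=-3,dy=-2->C; (6,8):dx=-1,dy=+1->D
  (6,9):dx=-6,dy=-10->C; (7,8):dx=+2,dy=+3->C; (7,9):dx=-3,dy=-8->C; (8,9):dx=-5,dy=-11->C
Step 2: C = 25, D = 11, total pairs = 36.
Step 3: tau = (C - D)/(n(n-1)/2) = (25 - 11)/36 = 0.388889.
Step 4: Exact two-sided p-value (enumerate n! = 362880 permutations of y under H0): p = 0.180181.
Step 5: alpha = 0.1. fail to reject H0.

tau_b = 0.3889 (C=25, D=11), p = 0.180181, fail to reject H0.


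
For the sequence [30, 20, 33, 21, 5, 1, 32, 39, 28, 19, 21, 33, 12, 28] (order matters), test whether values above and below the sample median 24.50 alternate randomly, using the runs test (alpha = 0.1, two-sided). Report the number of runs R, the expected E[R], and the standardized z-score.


Step 1: Compute median = 24.50; label A = above, B = below.
Labels in order: ABABBBAAABBABA  (n_A = 7, n_B = 7)
Step 2: Count runs R = 9.
Step 3: Under H0 (random ordering), E[R] = 2*n_A*n_B/(n_A+n_B) + 1 = 2*7*7/14 + 1 = 8.0000.
        Var[R] = 2*n_A*n_B*(2*n_A*n_B - n_A - n_B) / ((n_A+n_B)^2 * (n_A+n_B-1)) = 8232/2548 = 3.2308.
        SD[R] = 1.7974.
Step 4: Continuity-corrected z = (R - 0.5 - E[R]) / SD[R] = (9 - 0.5 - 8.0000) / 1.7974 = 0.2782.
Step 5: Two-sided p-value via normal approximation = 2*(1 - Phi(|z|)) = 0.780879.
Step 6: alpha = 0.1. fail to reject H0.

R = 9, z = 0.2782, p = 0.780879, fail to reject H0.


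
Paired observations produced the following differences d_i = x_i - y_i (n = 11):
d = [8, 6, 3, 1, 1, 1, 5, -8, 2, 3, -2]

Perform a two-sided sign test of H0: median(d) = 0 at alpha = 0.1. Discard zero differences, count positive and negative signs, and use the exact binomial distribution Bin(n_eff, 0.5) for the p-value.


Step 1: Discard zero differences. Original n = 11; n_eff = number of nonzero differences = 11.
Nonzero differences (with sign): +8, +6, +3, +1, +1, +1, +5, -8, +2, +3, -2
Step 2: Count signs: positive = 9, negative = 2.
Step 3: Under H0: P(positive) = 0.5, so the number of positives S ~ Bin(11, 0.5).
Step 4: Two-sided exact p-value = sum of Bin(11,0.5) probabilities at or below the observed probability = 0.065430.
Step 5: alpha = 0.1. reject H0.

n_eff = 11, pos = 9, neg = 2, p = 0.065430, reject H0.


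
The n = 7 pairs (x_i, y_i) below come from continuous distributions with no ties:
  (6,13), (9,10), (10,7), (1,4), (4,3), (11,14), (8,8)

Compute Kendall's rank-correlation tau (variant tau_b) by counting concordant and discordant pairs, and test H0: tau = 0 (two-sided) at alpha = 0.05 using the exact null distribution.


Step 1: Enumerate the 21 unordered pairs (i,j) with i<j and classify each by sign(x_j-x_i) * sign(y_j-y_i).
  (1,2):dx=+3,dy=-3->D; (1,3):dx=+4,dy=-6->D; (1,4):dx=-5,dy=-9->C; (1,5):dx=-2,dy=-10->C
  (1,6):dx=+5,dy=+1->C; (1,7):dx=+2,dy=-5->D; (2,3):dx=+1,dy=-3->D; (2,4):dx=-8,dy=-6->C
  (2,5):dx=-5,dy=-7->C; (2,6):dx=+2,dy=+4->C; (2,7):dx=-1,dy=-2->C; (3,4):dx=-9,dy=-3->C
  (3,5):dx=-6,dy=-4->C; (3,6):dx=+1,dy=+7->C; (3,7):dx=-2,dy=+1->D; (4,5):dx=+3,dy=-1->D
  (4,6):dx=+10,dy=+10->C; (4,7):dx=+7,dy=+4->C; (5,6):dx=+7,dy=+11->C; (5,7):dx=+4,dy=+5->C
  (6,7):dx=-3,dy=-6->C
Step 2: C = 15, D = 6, total pairs = 21.
Step 3: tau = (C - D)/(n(n-1)/2) = (15 - 6)/21 = 0.428571.
Step 4: Exact two-sided p-value (enumerate n! = 5040 permutations of y under H0): p = 0.238889.
Step 5: alpha = 0.05. fail to reject H0.

tau_b = 0.4286 (C=15, D=6), p = 0.238889, fail to reject H0.


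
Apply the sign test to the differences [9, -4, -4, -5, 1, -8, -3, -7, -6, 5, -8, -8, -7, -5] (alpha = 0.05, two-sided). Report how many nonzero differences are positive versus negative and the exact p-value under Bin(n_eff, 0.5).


Step 1: Discard zero differences. Original n = 14; n_eff = number of nonzero differences = 14.
Nonzero differences (with sign): +9, -4, -4, -5, +1, -8, -3, -7, -6, +5, -8, -8, -7, -5
Step 2: Count signs: positive = 3, negative = 11.
Step 3: Under H0: P(positive) = 0.5, so the number of positives S ~ Bin(14, 0.5).
Step 4: Two-sided exact p-value = sum of Bin(14,0.5) probabilities at or below the observed probability = 0.057373.
Step 5: alpha = 0.05. fail to reject H0.

n_eff = 14, pos = 3, neg = 11, p = 0.057373, fail to reject H0.


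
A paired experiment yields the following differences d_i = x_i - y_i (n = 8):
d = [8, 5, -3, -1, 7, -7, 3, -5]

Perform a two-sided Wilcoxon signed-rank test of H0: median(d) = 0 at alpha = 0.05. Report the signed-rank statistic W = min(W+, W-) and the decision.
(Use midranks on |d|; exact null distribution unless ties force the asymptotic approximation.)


Step 1: Drop any zero differences (none here) and take |d_i|.
|d| = [8, 5, 3, 1, 7, 7, 3, 5]
Step 2: Midrank |d_i| (ties get averaged ranks).
ranks: |8|->8, |5|->4.5, |3|->2.5, |1|->1, |7|->6.5, |7|->6.5, |3|->2.5, |5|->4.5
Step 3: Attach original signs; sum ranks with positive sign and with negative sign.
W+ = 8 + 4.5 + 6.5 + 2.5 = 21.5
W- = 2.5 + 1 + 6.5 + 4.5 = 14.5
(Check: W+ + W- = 36 should equal n(n+1)/2 = 36.)
Step 4: Test statistic W = min(W+, W-) = 14.5.
Step 5: Ties in |d|, so use the tie-corrected normal approximation.
        E[W] = n(n+1)/4 = 8*9/4 = 18.
        Tie groups: |d|=3 (t=2), |d|=5 (t=2), |d|=7 (t=2); sum(t^3 - t) = 18.
        Var[W] = n(n+1)(2n+1)/24 - sum(t^3-t)/48 = 1224/24 - 18/48 = 50.625.
        z = (W - E[W]) / sqrt(Var[W]) = (14.5 - 18) / 7.1151 = -0.4919.
        Two-sided p = 2*Phi(z) = 0.622783.
Step 6: alpha = 0.05. fail to reject H0.

W+ = 21.5, W- = 14.5, W = min = 14.5, p = 0.622783, fail to reject H0.


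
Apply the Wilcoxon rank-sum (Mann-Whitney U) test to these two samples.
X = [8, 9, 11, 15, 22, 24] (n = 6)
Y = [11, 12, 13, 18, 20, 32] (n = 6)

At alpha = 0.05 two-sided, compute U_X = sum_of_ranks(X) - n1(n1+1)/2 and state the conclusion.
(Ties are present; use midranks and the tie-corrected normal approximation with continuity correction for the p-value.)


Step 1: Combine and sort all 12 observations; assign midranks.
sorted (value, group): (8,X), (9,X), (11,X), (11,Y), (12,Y), (13,Y), (15,X), (18,Y), (20,Y), (22,X), (24,X), (32,Y)
ranks: 8->1, 9->2, 11->3.5, 11->3.5, 12->5, 13->6, 15->7, 18->8, 20->9, 22->10, 24->11, 32->12
Step 2: Rank sum for X: R1 = 1 + 2 + 3.5 + 7 + 10 + 11 = 34.5.
Step 3: U_X = R1 - n1(n1+1)/2 = 34.5 - 6*7/2 = 34.5 - 21 = 13.5.
       U_Y = n1*n2 - U_X = 36 - 13.5 = 22.5.
Step 4: Ties are present, so use the tie-corrected normal approximation (with continuity correction) for the p-value.
Step 5: p-value = 0.521110; compare to alpha = 0.05. fail to reject H0.

U_X = 13.5, p = 0.521110, fail to reject H0 at alpha = 0.05.


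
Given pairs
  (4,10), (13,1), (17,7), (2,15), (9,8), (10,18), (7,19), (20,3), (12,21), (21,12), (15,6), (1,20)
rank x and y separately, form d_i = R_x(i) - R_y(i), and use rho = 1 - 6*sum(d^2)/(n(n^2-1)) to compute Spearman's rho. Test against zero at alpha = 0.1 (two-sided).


Step 1: Rank x and y separately (midranks; no ties here).
rank(x): 4->3, 13->8, 17->10, 2->2, 9->5, 10->6, 7->4, 20->11, 12->7, 21->12, 15->9, 1->1
rank(y): 10->6, 1->1, 7->4, 15->8, 8->5, 18->9, 19->10, 3->2, 21->12, 12->7, 6->3, 20->11
Step 2: d_i = R_x(i) - R_y(i); compute d_i^2.
  (3-6)^2=9, (8-1)^2=49, (10-4)^2=36, (2-8)^2=36, (5-5)^2=0, (6-9)^2=9, (4-10)^2=36, (11-2)^2=81, (7-12)^2=25, (12-7)^2=25, (9-3)^2=36, (1-11)^2=100
sum(d^2) = 442.
Step 3: rho = 1 - 6*442 / (12*(12^2 - 1)) = 1 - 2652/1716 = -0.545455.
Step 4: Under H0, t = rho * sqrt((n-2)/(1-rho^2)) = -2.0580 ~ t(10).
Step 5: Two-sided p-value from the t-distribution with 10 df = 0.066612.
Step 6: alpha = 0.1. reject H0.

rho = -0.5455, p = 0.066612, reject H0 at alpha = 0.1.


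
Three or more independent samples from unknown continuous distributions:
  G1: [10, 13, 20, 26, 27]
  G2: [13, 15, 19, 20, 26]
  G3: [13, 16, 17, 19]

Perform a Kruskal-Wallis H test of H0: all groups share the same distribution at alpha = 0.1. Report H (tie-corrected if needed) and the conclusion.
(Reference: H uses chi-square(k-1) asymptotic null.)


Step 1: Combine all N = 14 observations and assign midranks.
sorted (value, group, rank): (10,G1,1), (13,G1,3), (13,G2,3), (13,G3,3), (15,G2,5), (16,G3,6), (17,G3,7), (19,G2,8.5), (19,G3,8.5), (20,G1,10.5), (20,G2,10.5), (26,G1,12.5), (26,G2,12.5), (27,G1,14)
Step 2: Sum ranks within each group.
R_1 = 41 (n_1 = 5)
R_2 = 39.5 (n_2 = 5)
R_3 = 24.5 (n_3 = 4)
Step 3: H = 12/(N(N+1)) * sum(R_i^2/n_i) - 3(N+1)
     = 12/(14*15) * (41^2/5 + 39.5^2/5 + 24.5^2/4) - 3*15
     = 0.057143 * 798.312 - 45
     = 0.617857.
Step 4: Ties present; correction factor C = 1 - 42/(14^3 - 14) = 0.984615. Corrected H = 0.617857 / 0.984615 = 0.627511.
Step 5: Under H0, H ~ chi^2(2); p-value = 0.730698.
Step 6: alpha = 0.1. fail to reject H0.

H = 0.6275, df = 2, p = 0.730698, fail to reject H0.


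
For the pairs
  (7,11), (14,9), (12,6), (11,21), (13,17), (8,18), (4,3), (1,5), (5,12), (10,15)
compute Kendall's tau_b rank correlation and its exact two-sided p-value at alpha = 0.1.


Step 1: Enumerate the 45 unordered pairs (i,j) with i<j and classify each by sign(x_j-x_i) * sign(y_j-y_i).
  (1,2):dx=+7,dy=-2->D; (1,3):dx=+5,dy=-5->D; (1,4):dx=+4,dy=+10->C; (1,5):dx=+6,dy=+6->C
  (1,6):dx=+1,dy=+7->C; (1,7):dx=-3,dy=-8->C; (1,8):dx=-6,dy=-6->C; (1,9):dx=-2,dy=+1->D
  (1,10):dx=+3,dy=+4->C; (2,3):dx=-2,dy=-3->C; (2,4):dx=-3,dy=+12->D; (2,5):dx=-1,dy=+8->D
  (2,6):dx=-6,dy=+9->D; (2,7):dx=-10,dy=-6->C; (2,8):dx=-13,dy=-4->C; (2,9):dx=-9,dy=+3->D
  (2,10):dx=-4,dy=+6->D; (3,4):dx=-1,dy=+15->D; (3,5):dx=+1,dy=+11->C; (3,6):dx=-4,dy=+12->D
  (3,7):dx=-8,dy=-3->C; (3,8):dx=-11,dy=-1->C; (3,9):dx=-7,dy=+6->D; (3,10):dx=-2,dy=+9->D
  (4,5):dx=+2,dy=-4->D; (4,6):dx=-3,dy=-3->C; (4,7):dx=-7,dy=-18->C; (4,8):dx=-10,dy=-16->C
  (4,9):dx=-6,dy=-9->C; (4,10):dx=-1,dy=-6->C; (5,6):dx=-5,dy=+1->D; (5,7):dx=-9,dy=-14->C
  (5,8):dx=-12,dy=-12->C; (5,9):dx=-8,dy=-5->C; (5,10):dx=-3,dy=-2->C; (6,7):dx=-4,dy=-15->C
  (6,8):dx=-7,dy=-13->C; (6,9):dx=-3,dy=-6->C; (6,10):dx=+2,dy=-3->D; (7,8):dx=-3,dy=+2->D
  (7,9):dx=+1,dy=+9->C; (7,10):dx=+6,dy=+12->C; (8,9):dx=+4,dy=+7->C; (8,10):dx=+9,dy=+10->C
  (9,10):dx=+5,dy=+3->C
Step 2: C = 29, D = 16, total pairs = 45.
Step 3: tau = (C - D)/(n(n-1)/2) = (29 - 16)/45 = 0.288889.
Step 4: Exact two-sided p-value (enumerate n! = 3628800 permutations of y under H0): p = 0.291248.
Step 5: alpha = 0.1. fail to reject H0.

tau_b = 0.2889 (C=29, D=16), p = 0.291248, fail to reject H0.


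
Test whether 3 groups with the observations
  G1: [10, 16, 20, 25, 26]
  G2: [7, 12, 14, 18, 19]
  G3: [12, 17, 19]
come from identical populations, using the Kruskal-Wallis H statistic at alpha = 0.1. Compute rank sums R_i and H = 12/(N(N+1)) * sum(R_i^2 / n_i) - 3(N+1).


Step 1: Combine all N = 13 observations and assign midranks.
sorted (value, group, rank): (7,G2,1), (10,G1,2), (12,G2,3.5), (12,G3,3.5), (14,G2,5), (16,G1,6), (17,G3,7), (18,G2,8), (19,G2,9.5), (19,G3,9.5), (20,G1,11), (25,G1,12), (26,G1,13)
Step 2: Sum ranks within each group.
R_1 = 44 (n_1 = 5)
R_2 = 27 (n_2 = 5)
R_3 = 20 (n_3 = 3)
Step 3: H = 12/(N(N+1)) * sum(R_i^2/n_i) - 3(N+1)
     = 12/(13*14) * (44^2/5 + 27^2/5 + 20^2/3) - 3*14
     = 0.065934 * 666.333 - 42
     = 1.934066.
Step 4: Ties present; correction factor C = 1 - 12/(13^3 - 13) = 0.994505. Corrected H = 1.934066 / 0.994505 = 1.944751.
Step 5: Under H0, H ~ chi^2(2); p-value = 0.378184.
Step 6: alpha = 0.1. fail to reject H0.

H = 1.9448, df = 2, p = 0.378184, fail to reject H0.


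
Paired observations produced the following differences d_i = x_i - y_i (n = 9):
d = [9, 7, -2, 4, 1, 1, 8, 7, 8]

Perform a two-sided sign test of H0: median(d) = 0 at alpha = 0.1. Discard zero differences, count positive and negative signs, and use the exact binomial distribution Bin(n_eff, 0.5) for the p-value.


Step 1: Discard zero differences. Original n = 9; n_eff = number of nonzero differences = 9.
Nonzero differences (with sign): +9, +7, -2, +4, +1, +1, +8, +7, +8
Step 2: Count signs: positive = 8, negative = 1.
Step 3: Under H0: P(positive) = 0.5, so the number of positives S ~ Bin(9, 0.5).
Step 4: Two-sided exact p-value = sum of Bin(9,0.5) probabilities at or below the observed probability = 0.039062.
Step 5: alpha = 0.1. reject H0.

n_eff = 9, pos = 8, neg = 1, p = 0.039062, reject H0.


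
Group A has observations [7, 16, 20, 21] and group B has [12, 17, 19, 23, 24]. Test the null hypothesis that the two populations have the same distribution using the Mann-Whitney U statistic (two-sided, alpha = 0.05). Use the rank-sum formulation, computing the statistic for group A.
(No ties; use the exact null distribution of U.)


Step 1: Combine and sort all 9 observations; assign midranks.
sorted (value, group): (7,X), (12,Y), (16,X), (17,Y), (19,Y), (20,X), (21,X), (23,Y), (24,Y)
ranks: 7->1, 12->2, 16->3, 17->4, 19->5, 20->6, 21->7, 23->8, 24->9
Step 2: Rank sum for X: R1 = 1 + 3 + 6 + 7 = 17.
Step 3: U_X = R1 - n1(n1+1)/2 = 17 - 4*5/2 = 17 - 10 = 7.
       U_Y = n1*n2 - U_X = 20 - 7 = 13.
Step 4: No ties, so the exact null distribution of U (based on enumerating the C(9,4) = 126 equally likely rank assignments) gives the two-sided p-value.
Step 5: p-value = 0.555556; compare to alpha = 0.05. fail to reject H0.

U_X = 7, p = 0.555556, fail to reject H0 at alpha = 0.05.


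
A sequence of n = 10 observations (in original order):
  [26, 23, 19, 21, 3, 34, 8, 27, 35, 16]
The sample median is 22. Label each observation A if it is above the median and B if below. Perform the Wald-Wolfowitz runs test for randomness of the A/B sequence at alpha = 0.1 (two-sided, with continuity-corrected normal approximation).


Step 1: Compute median = 22; label A = above, B = below.
Labels in order: AABBBABAAB  (n_A = 5, n_B = 5)
Step 2: Count runs R = 6.
Step 3: Under H0 (random ordering), E[R] = 2*n_A*n_B/(n_A+n_B) + 1 = 2*5*5/10 + 1 = 6.0000.
        Var[R] = 2*n_A*n_B*(2*n_A*n_B - n_A - n_B) / ((n_A+n_B)^2 * (n_A+n_B-1)) = 2000/900 = 2.2222.
        SD[R] = 1.4907.
Step 4: R = E[R], so z = 0 with no continuity correction.
Step 5: Two-sided p-value via normal approximation = 2*(1 - Phi(|z|)) = 1.000000.
Step 6: alpha = 0.1. fail to reject H0.

R = 6, z = 0.0000, p = 1.000000, fail to reject H0.


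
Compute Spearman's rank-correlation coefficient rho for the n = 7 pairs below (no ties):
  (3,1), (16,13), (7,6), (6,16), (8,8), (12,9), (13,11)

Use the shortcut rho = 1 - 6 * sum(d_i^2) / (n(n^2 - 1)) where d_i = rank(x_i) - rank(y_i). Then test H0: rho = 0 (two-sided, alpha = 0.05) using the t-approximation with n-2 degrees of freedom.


Step 1: Rank x and y separately (midranks; no ties here).
rank(x): 3->1, 16->7, 7->3, 6->2, 8->4, 12->5, 13->6
rank(y): 1->1, 13->6, 6->2, 16->7, 8->3, 9->4, 11->5
Step 2: d_i = R_x(i) - R_y(i); compute d_i^2.
  (1-1)^2=0, (7-6)^2=1, (3-2)^2=1, (2-7)^2=25, (4-3)^2=1, (5-4)^2=1, (6-5)^2=1
sum(d^2) = 30.
Step 3: rho = 1 - 6*30 / (7*(7^2 - 1)) = 1 - 180/336 = 0.464286.
Step 4: Under H0, t = rho * sqrt((n-2)/(1-rho^2)) = 1.1722 ~ t(5).
Step 5: Two-sided p-value from the t-distribution with 5 df = 0.293934.
Step 6: alpha = 0.05. fail to reject H0.

rho = 0.4643, p = 0.293934, fail to reject H0 at alpha = 0.05.


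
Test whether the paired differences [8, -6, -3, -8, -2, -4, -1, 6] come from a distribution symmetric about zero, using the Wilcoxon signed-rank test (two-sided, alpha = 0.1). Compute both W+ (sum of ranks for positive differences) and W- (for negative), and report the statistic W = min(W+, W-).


Step 1: Drop any zero differences (none here) and take |d_i|.
|d| = [8, 6, 3, 8, 2, 4, 1, 6]
Step 2: Midrank |d_i| (ties get averaged ranks).
ranks: |8|->7.5, |6|->5.5, |3|->3, |8|->7.5, |2|->2, |4|->4, |1|->1, |6|->5.5
Step 3: Attach original signs; sum ranks with positive sign and with negative sign.
W+ = 7.5 + 5.5 = 13
W- = 5.5 + 3 + 7.5 + 2 + 4 + 1 = 23
(Check: W+ + W- = 36 should equal n(n+1)/2 = 36.)
Step 4: Test statistic W = min(W+, W-) = 13.
Step 5: Ties in |d|, so use the tie-corrected normal approximation.
        E[W] = n(n+1)/4 = 8*9/4 = 18.
        Tie groups: |d|=6 (t=2), |d|=8 (t=2); sum(t^3 - t) = 12.
        Var[W] = n(n+1)(2n+1)/24 - sum(t^3-t)/48 = 1224/24 - 12/48 = 50.75.
        z = (W - E[W]) / sqrt(Var[W]) = (13 - 18) / 7.1239 = -0.7019.
        Two-sided p = 2*Phi(z) = 0.482765.
Step 6: alpha = 0.1. fail to reject H0.

W+ = 13, W- = 23, W = min = 13, p = 0.482765, fail to reject H0.


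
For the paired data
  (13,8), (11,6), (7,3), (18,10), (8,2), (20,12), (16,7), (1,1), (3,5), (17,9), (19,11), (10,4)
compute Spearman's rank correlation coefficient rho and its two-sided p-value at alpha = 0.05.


Step 1: Rank x and y separately (midranks; no ties here).
rank(x): 13->7, 11->6, 7->3, 18->10, 8->4, 20->12, 16->8, 1->1, 3->2, 17->9, 19->11, 10->5
rank(y): 8->8, 6->6, 3->3, 10->10, 2->2, 12->12, 7->7, 1->1, 5->5, 9->9, 11->11, 4->4
Step 2: d_i = R_x(i) - R_y(i); compute d_i^2.
  (7-8)^2=1, (6-6)^2=0, (3-3)^2=0, (10-10)^2=0, (4-2)^2=4, (12-12)^2=0, (8-7)^2=1, (1-1)^2=0, (2-5)^2=9, (9-9)^2=0, (11-11)^2=0, (5-4)^2=1
sum(d^2) = 16.
Step 3: rho = 1 - 6*16 / (12*(12^2 - 1)) = 1 - 96/1716 = 0.944056.
Step 4: Under H0, t = rho * sqrt((n-2)/(1-rho^2)) = 9.0525 ~ t(10).
Step 5: Two-sided p-value from the t-distribution with 10 df = 0.000004.
Step 6: alpha = 0.05. reject H0.

rho = 0.9441, p = 0.000004, reject H0 at alpha = 0.05.


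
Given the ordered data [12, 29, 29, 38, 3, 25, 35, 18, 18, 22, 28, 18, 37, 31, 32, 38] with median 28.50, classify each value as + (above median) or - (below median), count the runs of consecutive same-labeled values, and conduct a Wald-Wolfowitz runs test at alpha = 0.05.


Step 1: Compute median = 28.50; label A = above, B = below.
Labels in order: BAAABBABBBBBAAAA  (n_A = 8, n_B = 8)
Step 2: Count runs R = 6.
Step 3: Under H0 (random ordering), E[R] = 2*n_A*n_B/(n_A+n_B) + 1 = 2*8*8/16 + 1 = 9.0000.
        Var[R] = 2*n_A*n_B*(2*n_A*n_B - n_A - n_B) / ((n_A+n_B)^2 * (n_A+n_B-1)) = 14336/3840 = 3.7333.
        SD[R] = 1.9322.
Step 4: Continuity-corrected z = (R + 0.5 - E[R]) / SD[R] = (6 + 0.5 - 9.0000) / 1.9322 = -1.2939.
Step 5: Two-sided p-value via normal approximation = 2*(1 - Phi(|z|)) = 0.195709.
Step 6: alpha = 0.05. fail to reject H0.

R = 6, z = -1.2939, p = 0.195709, fail to reject H0.


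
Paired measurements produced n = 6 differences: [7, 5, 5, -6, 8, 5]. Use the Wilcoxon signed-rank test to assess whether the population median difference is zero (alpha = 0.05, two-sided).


Step 1: Drop any zero differences (none here) and take |d_i|.
|d| = [7, 5, 5, 6, 8, 5]
Step 2: Midrank |d_i| (ties get averaged ranks).
ranks: |7|->5, |5|->2, |5|->2, |6|->4, |8|->6, |5|->2
Step 3: Attach original signs; sum ranks with positive sign and with negative sign.
W+ = 5 + 2 + 2 + 6 + 2 = 17
W- = 4 = 4
(Check: W+ + W- = 21 should equal n(n+1)/2 = 21.)
Step 4: Test statistic W = min(W+, W-) = 4.
Step 5: Ties in |d|, so use the tie-corrected normal approximation.
        E[W] = n(n+1)/4 = 6*7/4 = 10.5.
        Tie groups: |d|=5 (t=3); sum(t^3 - t) = 24.
        Var[W] = n(n+1)(2n+1)/24 - sum(t^3-t)/48 = 546/24 - 24/48 = 22.25.
        z = (W - E[W]) / sqrt(Var[W]) = (4 - 10.5) / 4.7170 = -1.3780.
        Two-sided p = 2*Phi(z) = 0.168204.
Step 6: alpha = 0.05. fail to reject H0.

W+ = 17, W- = 4, W = min = 4, p = 0.168204, fail to reject H0.


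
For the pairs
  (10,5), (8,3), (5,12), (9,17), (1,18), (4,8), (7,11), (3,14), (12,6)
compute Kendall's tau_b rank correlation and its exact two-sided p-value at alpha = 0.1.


Step 1: Enumerate the 36 unordered pairs (i,j) with i<j and classify each by sign(x_j-x_i) * sign(y_j-y_i).
  (1,2):dx=-2,dy=-2->C; (1,3):dx=-5,dy=+7->D; (1,4):dx=-1,dy=+12->D; (1,5):dx=-9,dy=+13->D
  (1,6):dx=-6,dy=+3->D; (1,7):dx=-3,dy=+6->D; (1,8):dx=-7,dy=+9->D; (1,9):dx=+2,dy=+1->C
  (2,3):dx=-3,dy=+9->D; (2,4):dx=+1,dy=+14->C; (2,5):dx=-7,dy=+15->D; (2,6):dx=-4,dy=+5->D
  (2,7):dx=-1,dy=+8->D; (2,8):dx=-5,dy=+11->D; (2,9):dx=+4,dy=+3->C; (3,4):dx=+4,dy=+5->C
  (3,5):dx=-4,dy=+6->D; (3,6):dx=-1,dy=-4->C; (3,7):dx=+2,dy=-1->D; (3,8):dx=-2,dy=+2->D
  (3,9):dx=+7,dy=-6->D; (4,5):dx=-8,dy=+1->D; (4,6):dx=-5,dy=-9->C; (4,7):dx=-2,dy=-6->C
  (4,8):dx=-6,dy=-3->C; (4,9):dx=+3,dy=-11->D; (5,6):dx=+3,dy=-10->D; (5,7):dx=+6,dy=-7->D
  (5,8):dx=+2,dy=-4->D; (5,9):dx=+11,dy=-12->D; (6,7):dx=+3,dy=+3->C; (6,8):dx=-1,dy=+6->D
  (6,9):dx=+8,dy=-2->D; (7,8):dx=-4,dy=+3->D; (7,9):dx=+5,dy=-5->D; (8,9):dx=+9,dy=-8->D
Step 2: C = 10, D = 26, total pairs = 36.
Step 3: tau = (C - D)/(n(n-1)/2) = (10 - 26)/36 = -0.444444.
Step 4: Exact two-sided p-value (enumerate n! = 362880 permutations of y under H0): p = 0.119439.
Step 5: alpha = 0.1. fail to reject H0.

tau_b = -0.4444 (C=10, D=26), p = 0.119439, fail to reject H0.


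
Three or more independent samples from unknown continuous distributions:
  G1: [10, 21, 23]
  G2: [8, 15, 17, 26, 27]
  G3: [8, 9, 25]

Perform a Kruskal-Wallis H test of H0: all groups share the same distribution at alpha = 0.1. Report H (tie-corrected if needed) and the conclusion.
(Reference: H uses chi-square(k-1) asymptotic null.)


Step 1: Combine all N = 11 observations and assign midranks.
sorted (value, group, rank): (8,G2,1.5), (8,G3,1.5), (9,G3,3), (10,G1,4), (15,G2,5), (17,G2,6), (21,G1,7), (23,G1,8), (25,G3,9), (26,G2,10), (27,G2,11)
Step 2: Sum ranks within each group.
R_1 = 19 (n_1 = 3)
R_2 = 33.5 (n_2 = 5)
R_3 = 13.5 (n_3 = 3)
Step 3: H = 12/(N(N+1)) * sum(R_i^2/n_i) - 3(N+1)
     = 12/(11*12) * (19^2/3 + 33.5^2/5 + 13.5^2/3) - 3*12
     = 0.090909 * 405.533 - 36
     = 0.866667.
Step 4: Ties present; correction factor C = 1 - 6/(11^3 - 11) = 0.995455. Corrected H = 0.866667 / 0.995455 = 0.870624.
Step 5: Under H0, H ~ chi^2(2); p-value = 0.647063.
Step 6: alpha = 0.1. fail to reject H0.

H = 0.8706, df = 2, p = 0.647063, fail to reject H0.


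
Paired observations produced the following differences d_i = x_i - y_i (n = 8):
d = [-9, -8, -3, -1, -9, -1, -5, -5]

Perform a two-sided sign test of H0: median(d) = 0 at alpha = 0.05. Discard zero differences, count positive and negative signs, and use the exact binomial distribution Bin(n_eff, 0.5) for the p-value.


Step 1: Discard zero differences. Original n = 8; n_eff = number of nonzero differences = 8.
Nonzero differences (with sign): -9, -8, -3, -1, -9, -1, -5, -5
Step 2: Count signs: positive = 0, negative = 8.
Step 3: Under H0: P(positive) = 0.5, so the number of positives S ~ Bin(8, 0.5).
Step 4: Two-sided exact p-value = sum of Bin(8,0.5) probabilities at or below the observed probability = 0.007812.
Step 5: alpha = 0.05. reject H0.

n_eff = 8, pos = 0, neg = 8, p = 0.007812, reject H0.


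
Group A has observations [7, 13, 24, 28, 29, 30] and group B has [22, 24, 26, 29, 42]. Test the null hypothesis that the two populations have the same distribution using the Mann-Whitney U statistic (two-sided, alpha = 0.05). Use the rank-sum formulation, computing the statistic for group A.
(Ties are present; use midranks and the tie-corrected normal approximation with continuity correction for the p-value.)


Step 1: Combine and sort all 11 observations; assign midranks.
sorted (value, group): (7,X), (13,X), (22,Y), (24,X), (24,Y), (26,Y), (28,X), (29,X), (29,Y), (30,X), (42,Y)
ranks: 7->1, 13->2, 22->3, 24->4.5, 24->4.5, 26->6, 28->7, 29->8.5, 29->8.5, 30->10, 42->11
Step 2: Rank sum for X: R1 = 1 + 2 + 4.5 + 7 + 8.5 + 10 = 33.
Step 3: U_X = R1 - n1(n1+1)/2 = 33 - 6*7/2 = 33 - 21 = 12.
       U_Y = n1*n2 - U_X = 30 - 12 = 18.
Step 4: Ties are present, so use the tie-corrected normal approximation (with continuity correction) for the p-value.
Step 5: p-value = 0.646576; compare to alpha = 0.05. fail to reject H0.

U_X = 12, p = 0.646576, fail to reject H0 at alpha = 0.05.


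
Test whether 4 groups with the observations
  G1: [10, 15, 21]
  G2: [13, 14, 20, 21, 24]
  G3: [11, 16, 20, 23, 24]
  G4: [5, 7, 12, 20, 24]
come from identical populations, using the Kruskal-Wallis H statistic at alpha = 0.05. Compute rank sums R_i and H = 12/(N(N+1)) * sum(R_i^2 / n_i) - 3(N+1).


Step 1: Combine all N = 18 observations and assign midranks.
sorted (value, group, rank): (5,G4,1), (7,G4,2), (10,G1,3), (11,G3,4), (12,G4,5), (13,G2,6), (14,G2,7), (15,G1,8), (16,G3,9), (20,G2,11), (20,G3,11), (20,G4,11), (21,G1,13.5), (21,G2,13.5), (23,G3,15), (24,G2,17), (24,G3,17), (24,G4,17)
Step 2: Sum ranks within each group.
R_1 = 24.5 (n_1 = 3)
R_2 = 54.5 (n_2 = 5)
R_3 = 56 (n_3 = 5)
R_4 = 36 (n_4 = 5)
Step 3: H = 12/(N(N+1)) * sum(R_i^2/n_i) - 3(N+1)
     = 12/(18*19) * (24.5^2/3 + 54.5^2/5 + 56^2/5 + 36^2/5) - 3*19
     = 0.035088 * 1680.53 - 57
     = 1.966082.
Step 4: Ties present; correction factor C = 1 - 54/(18^3 - 18) = 0.990712. Corrected H = 1.966082 / 0.990712 = 1.984514.
Step 5: Under H0, H ~ chi^2(3); p-value = 0.575627.
Step 6: alpha = 0.05. fail to reject H0.

H = 1.9845, df = 3, p = 0.575627, fail to reject H0.


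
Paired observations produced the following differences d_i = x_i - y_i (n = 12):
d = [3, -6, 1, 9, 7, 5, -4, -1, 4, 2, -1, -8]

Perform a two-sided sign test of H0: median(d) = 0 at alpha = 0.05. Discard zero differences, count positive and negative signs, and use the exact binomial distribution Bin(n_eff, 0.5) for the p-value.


Step 1: Discard zero differences. Original n = 12; n_eff = number of nonzero differences = 12.
Nonzero differences (with sign): +3, -6, +1, +9, +7, +5, -4, -1, +4, +2, -1, -8
Step 2: Count signs: positive = 7, negative = 5.
Step 3: Under H0: P(positive) = 0.5, so the number of positives S ~ Bin(12, 0.5).
Step 4: Two-sided exact p-value = sum of Bin(12,0.5) probabilities at or below the observed probability = 0.774414.
Step 5: alpha = 0.05. fail to reject H0.

n_eff = 12, pos = 7, neg = 5, p = 0.774414, fail to reject H0.


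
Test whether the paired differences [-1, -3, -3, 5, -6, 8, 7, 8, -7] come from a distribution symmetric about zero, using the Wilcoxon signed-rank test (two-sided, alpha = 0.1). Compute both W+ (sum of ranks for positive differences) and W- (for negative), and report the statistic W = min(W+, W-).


Step 1: Drop any zero differences (none here) and take |d_i|.
|d| = [1, 3, 3, 5, 6, 8, 7, 8, 7]
Step 2: Midrank |d_i| (ties get averaged ranks).
ranks: |1|->1, |3|->2.5, |3|->2.5, |5|->4, |6|->5, |8|->8.5, |7|->6.5, |8|->8.5, |7|->6.5
Step 3: Attach original signs; sum ranks with positive sign and with negative sign.
W+ = 4 + 8.5 + 6.5 + 8.5 = 27.5
W- = 1 + 2.5 + 2.5 + 5 + 6.5 = 17.5
(Check: W+ + W- = 45 should equal n(n+1)/2 = 45.)
Step 4: Test statistic W = min(W+, W-) = 17.5.
Step 5: Ties in |d|, so use the tie-corrected normal approximation.
        E[W] = n(n+1)/4 = 9*10/4 = 22.5.
        Tie groups: |d|=3 (t=2), |d|=7 (t=2), |d|=8 (t=2); sum(t^3 - t) = 18.
        Var[W] = n(n+1)(2n+1)/24 - sum(t^3-t)/48 = 1710/24 - 18/48 = 70.875.
        z = (W - E[W]) / sqrt(Var[W]) = (17.5 - 22.5) / 8.4187 = -0.5939.
        Two-sided p = 2*Phi(z) = 0.552570.
Step 6: alpha = 0.1. fail to reject H0.

W+ = 27.5, W- = 17.5, W = min = 17.5, p = 0.552570, fail to reject H0.


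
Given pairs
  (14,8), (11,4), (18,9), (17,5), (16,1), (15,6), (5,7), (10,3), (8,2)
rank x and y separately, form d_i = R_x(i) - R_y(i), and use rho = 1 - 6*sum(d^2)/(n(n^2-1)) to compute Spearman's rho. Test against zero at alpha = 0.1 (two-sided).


Step 1: Rank x and y separately (midranks; no ties here).
rank(x): 14->5, 11->4, 18->9, 17->8, 16->7, 15->6, 5->1, 10->3, 8->2
rank(y): 8->8, 4->4, 9->9, 5->5, 1->1, 6->6, 7->7, 3->3, 2->2
Step 2: d_i = R_x(i) - R_y(i); compute d_i^2.
  (5-8)^2=9, (4-4)^2=0, (9-9)^2=0, (8-5)^2=9, (7-1)^2=36, (6-6)^2=0, (1-7)^2=36, (3-3)^2=0, (2-2)^2=0
sum(d^2) = 90.
Step 3: rho = 1 - 6*90 / (9*(9^2 - 1)) = 1 - 540/720 = 0.250000.
Step 4: Under H0, t = rho * sqrt((n-2)/(1-rho^2)) = 0.6831 ~ t(7).
Step 5: Two-sided p-value from the t-distribution with 7 df = 0.516490.
Step 6: alpha = 0.1. fail to reject H0.

rho = 0.2500, p = 0.516490, fail to reject H0 at alpha = 0.1.


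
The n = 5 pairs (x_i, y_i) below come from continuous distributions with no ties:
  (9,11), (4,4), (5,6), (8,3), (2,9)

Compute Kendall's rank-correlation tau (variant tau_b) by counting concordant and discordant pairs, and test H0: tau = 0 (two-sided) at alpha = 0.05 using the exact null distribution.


Step 1: Enumerate the 10 unordered pairs (i,j) with i<j and classify each by sign(x_j-x_i) * sign(y_j-y_i).
  (1,2):dx=-5,dy=-7->C; (1,3):dx=-4,dy=-5->C; (1,4):dx=-1,dy=-8->C; (1,5):dx=-7,dy=-2->C
  (2,3):dx=+1,dy=+2->C; (2,4):dx=+4,dy=-1->D; (2,5):dx=-2,dy=+5->D; (3,4):dx=+3,dy=-3->D
  (3,5):dx=-3,dy=+3->D; (4,5):dx=-6,dy=+6->D
Step 2: C = 5, D = 5, total pairs = 10.
Step 3: tau = (C - D)/(n(n-1)/2) = (5 - 5)/10 = 0.000000.
Step 4: Exact two-sided p-value (enumerate n! = 120 permutations of y under H0): p = 1.000000.
Step 5: alpha = 0.05. fail to reject H0.

tau_b = 0.0000 (C=5, D=5), p = 1.000000, fail to reject H0.


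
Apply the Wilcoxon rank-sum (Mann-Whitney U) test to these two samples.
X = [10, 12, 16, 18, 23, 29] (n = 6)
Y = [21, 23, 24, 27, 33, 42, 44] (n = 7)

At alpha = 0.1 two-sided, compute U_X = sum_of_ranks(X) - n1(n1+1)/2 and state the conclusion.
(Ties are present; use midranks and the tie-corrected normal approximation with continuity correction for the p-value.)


Step 1: Combine and sort all 13 observations; assign midranks.
sorted (value, group): (10,X), (12,X), (16,X), (18,X), (21,Y), (23,X), (23,Y), (24,Y), (27,Y), (29,X), (33,Y), (42,Y), (44,Y)
ranks: 10->1, 12->2, 16->3, 18->4, 21->5, 23->6.5, 23->6.5, 24->8, 27->9, 29->10, 33->11, 42->12, 44->13
Step 2: Rank sum for X: R1 = 1 + 2 + 3 + 4 + 6.5 + 10 = 26.5.
Step 3: U_X = R1 - n1(n1+1)/2 = 26.5 - 6*7/2 = 26.5 - 21 = 5.5.
       U_Y = n1*n2 - U_X = 42 - 5.5 = 36.5.
Step 4: Ties are present, so use the tie-corrected normal approximation (with continuity correction) for the p-value.
Step 5: p-value = 0.031888; compare to alpha = 0.1. reject H0.

U_X = 5.5, p = 0.031888, reject H0 at alpha = 0.1.


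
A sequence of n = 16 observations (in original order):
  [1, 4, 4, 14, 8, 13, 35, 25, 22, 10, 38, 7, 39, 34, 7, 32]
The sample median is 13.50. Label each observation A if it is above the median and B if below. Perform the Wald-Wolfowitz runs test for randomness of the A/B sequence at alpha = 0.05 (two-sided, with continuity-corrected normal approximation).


Step 1: Compute median = 13.50; label A = above, B = below.
Labels in order: BBBABBAAABABAABA  (n_A = 8, n_B = 8)
Step 2: Count runs R = 10.
Step 3: Under H0 (random ordering), E[R] = 2*n_A*n_B/(n_A+n_B) + 1 = 2*8*8/16 + 1 = 9.0000.
        Var[R] = 2*n_A*n_B*(2*n_A*n_B - n_A - n_B) / ((n_A+n_B)^2 * (n_A+n_B-1)) = 14336/3840 = 3.7333.
        SD[R] = 1.9322.
Step 4: Continuity-corrected z = (R - 0.5 - E[R]) / SD[R] = (10 - 0.5 - 9.0000) / 1.9322 = 0.2588.
Step 5: Two-sided p-value via normal approximation = 2*(1 - Phi(|z|)) = 0.795809.
Step 6: alpha = 0.05. fail to reject H0.

R = 10, z = 0.2588, p = 0.795809, fail to reject H0.


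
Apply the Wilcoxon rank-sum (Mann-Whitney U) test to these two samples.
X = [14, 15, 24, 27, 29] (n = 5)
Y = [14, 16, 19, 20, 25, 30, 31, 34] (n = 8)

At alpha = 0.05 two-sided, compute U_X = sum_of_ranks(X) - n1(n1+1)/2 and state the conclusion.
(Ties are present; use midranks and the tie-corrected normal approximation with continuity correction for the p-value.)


Step 1: Combine and sort all 13 observations; assign midranks.
sorted (value, group): (14,X), (14,Y), (15,X), (16,Y), (19,Y), (20,Y), (24,X), (25,Y), (27,X), (29,X), (30,Y), (31,Y), (34,Y)
ranks: 14->1.5, 14->1.5, 15->3, 16->4, 19->5, 20->6, 24->7, 25->8, 27->9, 29->10, 30->11, 31->12, 34->13
Step 2: Rank sum for X: R1 = 1.5 + 3 + 7 + 9 + 10 = 30.5.
Step 3: U_X = R1 - n1(n1+1)/2 = 30.5 - 5*6/2 = 30.5 - 15 = 15.5.
       U_Y = n1*n2 - U_X = 40 - 15.5 = 24.5.
Step 4: Ties are present, so use the tie-corrected normal approximation (with continuity correction) for the p-value.
Step 5: p-value = 0.557643; compare to alpha = 0.05. fail to reject H0.

U_X = 15.5, p = 0.557643, fail to reject H0 at alpha = 0.05.


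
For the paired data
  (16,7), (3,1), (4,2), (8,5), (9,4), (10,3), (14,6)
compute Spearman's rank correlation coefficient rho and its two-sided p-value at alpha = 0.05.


Step 1: Rank x and y separately (midranks; no ties here).
rank(x): 16->7, 3->1, 4->2, 8->3, 9->4, 10->5, 14->6
rank(y): 7->7, 1->1, 2->2, 5->5, 4->4, 3->3, 6->6
Step 2: d_i = R_x(i) - R_y(i); compute d_i^2.
  (7-7)^2=0, (1-1)^2=0, (2-2)^2=0, (3-5)^2=4, (4-4)^2=0, (5-3)^2=4, (6-6)^2=0
sum(d^2) = 8.
Step 3: rho = 1 - 6*8 / (7*(7^2 - 1)) = 1 - 48/336 = 0.857143.
Step 4: Under H0, t = rho * sqrt((n-2)/(1-rho^2)) = 3.7210 ~ t(5).
Step 5: Two-sided p-value from the t-distribution with 5 df = 0.013697.
Step 6: alpha = 0.05. reject H0.

rho = 0.8571, p = 0.013697, reject H0 at alpha = 0.05.


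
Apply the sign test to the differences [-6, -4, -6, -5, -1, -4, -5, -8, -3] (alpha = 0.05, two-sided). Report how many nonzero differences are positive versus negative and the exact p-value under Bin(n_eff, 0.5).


Step 1: Discard zero differences. Original n = 9; n_eff = number of nonzero differences = 9.
Nonzero differences (with sign): -6, -4, -6, -5, -1, -4, -5, -8, -3
Step 2: Count signs: positive = 0, negative = 9.
Step 3: Under H0: P(positive) = 0.5, so the number of positives S ~ Bin(9, 0.5).
Step 4: Two-sided exact p-value = sum of Bin(9,0.5) probabilities at or below the observed probability = 0.003906.
Step 5: alpha = 0.05. reject H0.

n_eff = 9, pos = 0, neg = 9, p = 0.003906, reject H0.
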